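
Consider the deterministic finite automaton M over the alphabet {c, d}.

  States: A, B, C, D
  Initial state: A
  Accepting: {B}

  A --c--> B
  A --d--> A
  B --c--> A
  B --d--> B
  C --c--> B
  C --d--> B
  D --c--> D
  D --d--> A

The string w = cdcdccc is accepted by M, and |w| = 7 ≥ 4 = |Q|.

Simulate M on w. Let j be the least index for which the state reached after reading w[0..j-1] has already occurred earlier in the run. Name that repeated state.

Run of M on w = c d c d c c c:
  step 0: A  (start)
  step 1: B  (read c: A→B)
  step 2: B  (read d: B→B)   ← first repeat (B seen earlier)
  step 3: A  (read c: B→A)
  step 4: A  (read d: A→A)
  step 5: B  (read c: A→B)
  step 6: A  (read c: B→A)
  step 7: B  (read c: A→B)

The earliest repeat is at step j = 2: M is in B, which it already visited at step i = 1.
With |Q| = 4, pigeonhole forces a state repeat no later than step 4; the substring read between the first and second visits to that state can be pumped.

B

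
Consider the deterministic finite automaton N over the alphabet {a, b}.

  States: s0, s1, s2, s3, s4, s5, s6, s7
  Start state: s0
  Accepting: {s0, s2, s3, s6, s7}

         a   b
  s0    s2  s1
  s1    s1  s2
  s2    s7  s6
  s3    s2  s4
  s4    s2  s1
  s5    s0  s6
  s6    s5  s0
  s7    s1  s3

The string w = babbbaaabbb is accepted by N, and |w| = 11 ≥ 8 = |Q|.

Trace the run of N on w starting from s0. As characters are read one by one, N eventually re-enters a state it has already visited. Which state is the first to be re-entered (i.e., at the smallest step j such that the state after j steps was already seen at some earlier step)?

Run of N on w = b a b b b a a a b b b:
  step 0: s0  (start)
  step 1: s1  (read b: s0→s1)
  step 2: s1  (read a: s1→s1)   ← first repeat (s1 seen earlier)
  step 3: s2  (read b: s1→s2)
  step 4: s6  (read b: s2→s6)
  step 5: s0  (read b: s6→s0)
  step 6: s2  (read a: s0→s2)
  step 7: s7  (read a: s2→s7)
  step 8: s1  (read a: s7→s1)
  step 9: s2  (read b: s1→s2)
  step 10: s6  (read b: s2→s6)
  step 11: s0  (read b: s6→s0)

The earliest repeat is at step j = 2: N is in s1, which it already visited at step i = 1.

s1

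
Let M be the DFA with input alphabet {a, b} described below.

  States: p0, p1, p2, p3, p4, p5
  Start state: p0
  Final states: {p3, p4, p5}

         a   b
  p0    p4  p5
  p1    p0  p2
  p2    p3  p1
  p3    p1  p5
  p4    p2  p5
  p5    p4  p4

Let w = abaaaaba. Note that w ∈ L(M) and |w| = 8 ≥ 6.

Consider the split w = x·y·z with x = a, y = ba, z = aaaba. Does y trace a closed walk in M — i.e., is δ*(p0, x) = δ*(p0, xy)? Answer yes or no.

State sequence: p0 -a-> p4 -b-> p5 -a-> p4

After x (step 1): p4. After xy (step 3): p4.
They match, so y = ba drives M around a cycle from p4 back to itself; pumping y any number of times keeps M in p4 before reading z, and xyⁱz ∈ L(M) for every i ≥ 0.

yes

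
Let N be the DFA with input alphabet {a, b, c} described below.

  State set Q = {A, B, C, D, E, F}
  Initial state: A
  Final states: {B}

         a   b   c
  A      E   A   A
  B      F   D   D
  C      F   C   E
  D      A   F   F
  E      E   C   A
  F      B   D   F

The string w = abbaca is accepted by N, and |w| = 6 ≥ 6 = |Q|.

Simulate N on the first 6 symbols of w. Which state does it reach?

B

Run of N on the first 6 characters of w = a b b a c a:
  step 0: A  (start)
  step 1: E  (read a: A→E)
  step 2: C  (read b: E→C)
  step 3: C  (read b: C→C)
  step 4: F  (read a: C→F)
  step 5: F  (read c: F→F)
  step 6: B  (read a: F→B)

After reading 6 characters, N is in state B.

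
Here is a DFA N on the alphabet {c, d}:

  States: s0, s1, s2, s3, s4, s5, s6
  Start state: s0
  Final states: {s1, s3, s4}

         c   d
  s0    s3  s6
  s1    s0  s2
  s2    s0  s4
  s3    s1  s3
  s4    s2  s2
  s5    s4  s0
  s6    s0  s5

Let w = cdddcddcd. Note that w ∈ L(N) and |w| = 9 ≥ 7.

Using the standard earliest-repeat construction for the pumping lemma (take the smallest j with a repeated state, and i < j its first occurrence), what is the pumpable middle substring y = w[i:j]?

Run of N on w = c d d d c d d c d:
  step 0: s0  (start)
  step 1: s3  (read c: s0→s3)
  step 2: s3  (read d: s3→s3)   ← first repeat (s3 seen earlier)
  step 3: s3  (read d: s3→s3)
  step 4: s3  (read d: s3→s3)
  step 5: s1  (read c: s3→s1)
  step 6: s2  (read d: s1→s2)
  step 7: s4  (read d: s2→s4)
  step 8: s2  (read c: s4→s2)
  step 9: s4  (read d: s2→s4)

So i = 1, j = 2, giving x = w[0:1] = c, y = w[1:2] = d, z = w[2:9] = ddcddcd.
Check: |xy| = 2 ≤ 7 and |y| = 1 ≥ 1. Reading y takes N from s3 back to s3, so every xyⁱz is accepted.
With |Q| = 7, pigeonhole forces a state repeat no later than step 7; the substring read between the first and second visits to that state can be pumped.

d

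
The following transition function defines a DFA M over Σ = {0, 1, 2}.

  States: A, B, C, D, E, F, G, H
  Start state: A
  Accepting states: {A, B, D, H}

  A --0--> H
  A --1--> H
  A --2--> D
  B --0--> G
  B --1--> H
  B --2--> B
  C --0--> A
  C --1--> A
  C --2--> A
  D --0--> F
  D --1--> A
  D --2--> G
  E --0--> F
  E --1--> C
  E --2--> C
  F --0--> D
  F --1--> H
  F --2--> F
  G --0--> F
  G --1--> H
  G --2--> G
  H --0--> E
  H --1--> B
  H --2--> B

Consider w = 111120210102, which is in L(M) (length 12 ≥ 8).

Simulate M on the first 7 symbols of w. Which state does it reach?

G

Run of M on the first 7 characters of w = 1 1 1 1 2 0 2:
  step 0: A  (start)
  step 1: H  (read 1: A→H)
  step 2: B  (read 1: H→B)
  step 3: H  (read 1: B→H)
  step 4: B  (read 1: H→B)
  step 5: B  (read 2: B→B)
  step 6: G  (read 0: B→G)
  step 7: G  (read 2: G→G)

After reading 7 characters, M is in state G.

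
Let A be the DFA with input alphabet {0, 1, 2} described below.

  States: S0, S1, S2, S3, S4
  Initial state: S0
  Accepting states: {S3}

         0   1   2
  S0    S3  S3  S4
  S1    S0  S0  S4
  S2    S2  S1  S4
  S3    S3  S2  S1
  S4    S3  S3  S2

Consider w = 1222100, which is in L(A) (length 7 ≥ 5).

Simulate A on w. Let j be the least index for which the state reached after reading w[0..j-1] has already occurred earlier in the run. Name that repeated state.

S1

State sequence: S0 -1-> S3 -2-> S1 -2-> S4 -2-> S2 -1-> S1 -0-> S0 -0-> S3
First repeat at step 5: S1 was already visited.

The earliest repeat is at step j = 5: A is in S1, which it already visited at step i = 2.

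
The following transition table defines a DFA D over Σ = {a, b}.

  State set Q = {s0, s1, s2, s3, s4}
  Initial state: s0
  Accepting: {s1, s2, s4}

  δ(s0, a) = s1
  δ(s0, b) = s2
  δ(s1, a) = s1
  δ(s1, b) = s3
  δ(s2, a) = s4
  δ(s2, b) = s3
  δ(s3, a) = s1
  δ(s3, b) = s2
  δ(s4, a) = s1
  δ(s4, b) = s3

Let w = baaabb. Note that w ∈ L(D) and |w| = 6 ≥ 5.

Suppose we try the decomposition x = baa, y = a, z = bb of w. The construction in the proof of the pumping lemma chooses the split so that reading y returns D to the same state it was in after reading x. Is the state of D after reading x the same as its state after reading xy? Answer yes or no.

Run of D on the first 4 characters of w = b a a a:
  step 0: s0  (start)
  step 1: s2  (read b: s0→s2)
  step 2: s4  (read a: s2→s4)
  step 3: s1  (read a: s4→s1)
  step 4: s1  (read a: s1→s1)

After x (step 3): s1. After xy (step 4): s1.
They match, so y = a drives D around a cycle from s1 back to itself; pumping y any number of times keeps D in s1 before reading z, and xyⁱz ∈ L(D) for every i ≥ 0.

yes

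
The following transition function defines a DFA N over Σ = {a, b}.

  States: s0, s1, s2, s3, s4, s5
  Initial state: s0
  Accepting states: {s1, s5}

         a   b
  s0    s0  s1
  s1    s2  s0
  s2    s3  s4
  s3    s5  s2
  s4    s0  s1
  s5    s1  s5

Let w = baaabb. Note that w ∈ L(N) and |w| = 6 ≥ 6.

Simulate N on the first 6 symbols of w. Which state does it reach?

Run of N on the first 6 characters of w = b a a a b b:
  step 0: s0  (start)
  step 1: s1  (read b: s0→s1)
  step 2: s2  (read a: s1→s2)
  step 3: s3  (read a: s2→s3)
  step 4: s5  (read a: s3→s5)
  step 5: s5  (read b: s5→s5)
  step 6: s5  (read b: s5→s5)

After reading 6 characters, N is in state s5.

s5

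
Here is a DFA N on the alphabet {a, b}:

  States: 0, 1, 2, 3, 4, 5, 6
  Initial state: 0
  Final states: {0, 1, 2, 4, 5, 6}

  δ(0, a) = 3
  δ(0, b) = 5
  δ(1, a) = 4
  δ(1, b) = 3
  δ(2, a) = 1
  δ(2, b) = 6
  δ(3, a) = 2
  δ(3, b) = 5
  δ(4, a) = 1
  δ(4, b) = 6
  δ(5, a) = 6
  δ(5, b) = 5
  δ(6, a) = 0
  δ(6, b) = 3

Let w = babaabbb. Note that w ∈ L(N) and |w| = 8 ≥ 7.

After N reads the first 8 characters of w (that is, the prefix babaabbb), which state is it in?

State sequence: 0 -b-> 5 -a-> 6 -b-> 3 -a-> 2 -a-> 1 -b-> 3 -b-> 5 -b-> 5

After reading 8 characters, N is in state 5.

5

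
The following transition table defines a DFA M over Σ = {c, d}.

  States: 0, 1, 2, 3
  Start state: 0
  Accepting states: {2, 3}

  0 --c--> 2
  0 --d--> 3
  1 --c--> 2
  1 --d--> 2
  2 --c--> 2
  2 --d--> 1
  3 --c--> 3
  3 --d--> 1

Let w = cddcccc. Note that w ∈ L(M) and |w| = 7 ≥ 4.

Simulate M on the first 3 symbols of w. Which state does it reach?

2

Run of M on the first 3 characters of w = c d d:
  step 0: 0  (start)
  step 1: 2  (read c: 0→2)
  step 2: 1  (read d: 2→1)
  step 3: 2  (read d: 1→2)

After reading 3 characters, M is in state 2.
(This kind of state-tracing is the core of the pumping-lemma construction: with 4 states, pigeonhole forces a repeat within the first 4 steps.)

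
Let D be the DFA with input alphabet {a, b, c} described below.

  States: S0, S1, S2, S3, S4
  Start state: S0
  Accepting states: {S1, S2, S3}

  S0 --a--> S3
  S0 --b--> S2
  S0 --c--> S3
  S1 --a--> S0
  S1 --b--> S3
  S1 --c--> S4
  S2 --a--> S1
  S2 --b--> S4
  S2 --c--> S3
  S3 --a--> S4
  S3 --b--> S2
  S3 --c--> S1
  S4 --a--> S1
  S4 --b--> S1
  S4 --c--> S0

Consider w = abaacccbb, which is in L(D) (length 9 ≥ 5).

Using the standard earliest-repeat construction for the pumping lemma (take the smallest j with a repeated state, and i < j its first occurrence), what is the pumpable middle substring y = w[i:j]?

State sequence: S0 -a-> S3 -b-> S2 -a-> S1 -a-> S0 -c-> S3 -c-> S1 -c-> S4 -b-> S1 -b-> S3
First repeat at step 4: S0 was already visited.

So i = 0, j = 4, giving x = w[0:0] = ε, y = w[0:4] = abaa, z = w[4:9] = cccbb.
Check: |xy| = 4 ≤ 5 and |y| = 4 ≥ 1. Reading y takes D from S0 back to S0, so every xyⁱz is accepted.

abaa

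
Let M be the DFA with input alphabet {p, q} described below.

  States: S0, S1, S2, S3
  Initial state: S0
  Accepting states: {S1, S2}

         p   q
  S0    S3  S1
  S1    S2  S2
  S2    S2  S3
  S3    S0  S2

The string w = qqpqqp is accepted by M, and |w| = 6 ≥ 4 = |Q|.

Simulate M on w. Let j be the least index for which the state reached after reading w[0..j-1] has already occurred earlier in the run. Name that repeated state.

S2

State sequence: S0 -q-> S1 -q-> S2 -p-> S2 -q-> S3 -q-> S2 -p-> S2
First repeat at step 3: S2 was already visited.

The earliest repeat is at step j = 3: M is in S2, which it already visited at step i = 2.
Pumping length from the standard proof: p = 4 (the number of states). The repeated state found above gives |xy| = j ≤ 4 and |y| = j − i ≥ 1.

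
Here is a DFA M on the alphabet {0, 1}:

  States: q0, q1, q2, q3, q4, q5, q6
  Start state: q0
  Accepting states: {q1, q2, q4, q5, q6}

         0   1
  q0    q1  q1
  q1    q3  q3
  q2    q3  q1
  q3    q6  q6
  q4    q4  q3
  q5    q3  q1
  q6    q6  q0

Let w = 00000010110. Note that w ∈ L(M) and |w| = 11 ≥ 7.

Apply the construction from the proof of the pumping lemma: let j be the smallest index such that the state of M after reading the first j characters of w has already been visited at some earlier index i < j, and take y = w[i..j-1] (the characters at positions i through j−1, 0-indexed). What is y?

0

Run of M on w = 0 0 0 0 0 0 1 0 1 1 0:
  step 0: q0  (start)
  step 1: q1  (read 0: q0→q1)
  step 2: q3  (read 0: q1→q3)
  step 3: q6  (read 0: q3→q6)
  step 4: q6  (read 0: q6→q6)   ← first repeat (q6 seen earlier)
  step 5: q6  (read 0: q6→q6)
  step 6: q6  (read 0: q6→q6)
  step 7: q0  (read 1: q6→q0)
  step 8: q1  (read 0: q0→q1)
  step 9: q3  (read 1: q1→q3)
  step 10: q6  (read 1: q3→q6)
  step 11: q6  (read 0: q6→q6)

So i = 3, j = 4, giving x = w[0:3] = 000, y = w[3:4] = 0, z = w[4:11] = 0010110.
Check: |xy| = 4 ≤ 7 and |y| = 1 ≥ 1. Reading y takes M from q6 back to q6, so every xyⁱz is accepted.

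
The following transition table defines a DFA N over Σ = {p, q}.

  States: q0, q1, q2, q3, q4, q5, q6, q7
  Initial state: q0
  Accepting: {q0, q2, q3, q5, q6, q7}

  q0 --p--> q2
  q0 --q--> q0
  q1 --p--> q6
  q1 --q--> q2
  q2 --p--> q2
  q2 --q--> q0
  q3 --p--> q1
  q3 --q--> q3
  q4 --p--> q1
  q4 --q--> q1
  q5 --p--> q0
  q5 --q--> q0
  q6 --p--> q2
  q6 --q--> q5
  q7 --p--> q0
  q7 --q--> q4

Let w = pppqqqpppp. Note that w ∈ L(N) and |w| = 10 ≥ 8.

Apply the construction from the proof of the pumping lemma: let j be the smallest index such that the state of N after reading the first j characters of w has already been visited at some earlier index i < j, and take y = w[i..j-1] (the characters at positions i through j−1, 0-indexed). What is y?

p

Run of N on w = p p p q q q p p p p:
  step 0: q0  (start)
  step 1: q2  (read p: q0→q2)
  step 2: q2  (read p: q2→q2)   ← first repeat (q2 seen earlier)
  step 3: q2  (read p: q2→q2)
  step 4: q0  (read q: q2→q0)
  step 5: q0  (read q: q0→q0)
  step 6: q0  (read q: q0→q0)
  step 7: q2  (read p: q0→q2)
  step 8: q2  (read p: q2→q2)
  step 9: q2  (read p: q2→q2)
  step 10: q2  (read p: q2→q2)

So i = 1, j = 2, giving x = w[0:1] = p, y = w[1:2] = p, z = w[2:10] = pqqqpppp.
Check: |xy| = 2 ≤ 8 and |y| = 1 ≥ 1. Reading y takes N from q2 back to q2, so every xyⁱz is accepted.
With |Q| = 8, pigeonhole forces a state repeat no later than step 8; the substring read between the first and second visits to that state can be pumped.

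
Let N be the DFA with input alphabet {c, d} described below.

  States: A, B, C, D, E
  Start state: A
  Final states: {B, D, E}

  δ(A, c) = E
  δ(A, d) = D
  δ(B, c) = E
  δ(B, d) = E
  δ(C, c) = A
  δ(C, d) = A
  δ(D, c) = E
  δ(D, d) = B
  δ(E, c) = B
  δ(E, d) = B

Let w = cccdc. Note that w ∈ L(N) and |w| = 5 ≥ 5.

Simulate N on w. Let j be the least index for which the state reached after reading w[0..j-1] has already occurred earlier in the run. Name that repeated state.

State sequence: A -c-> E -c-> B -c-> E -d-> B -c-> E
First repeat at step 3: E was already visited.

The earliest repeat is at step j = 3: N is in E, which it already visited at step i = 1.

E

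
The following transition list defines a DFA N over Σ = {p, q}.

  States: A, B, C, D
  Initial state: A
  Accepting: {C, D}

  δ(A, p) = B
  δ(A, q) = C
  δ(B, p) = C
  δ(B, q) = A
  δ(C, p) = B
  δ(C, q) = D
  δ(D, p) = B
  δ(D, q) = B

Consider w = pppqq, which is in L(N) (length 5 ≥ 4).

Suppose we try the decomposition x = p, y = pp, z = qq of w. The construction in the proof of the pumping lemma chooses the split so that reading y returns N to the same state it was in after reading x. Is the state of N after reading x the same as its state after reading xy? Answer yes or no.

yes

Run of N on the first 3 characters of w = p p p:
  step 0: A  (start)
  step 1: B  (read p: A→B)
  step 2: C  (read p: B→C)
  step 3: B  (read p: C→B)

After x (step 1): B. After xy (step 3): B.
They match, so y = pp drives N around a cycle from B back to itself; pumping y any number of times keeps N in B before reading z, and xyⁱz ∈ L(N) for every i ≥ 0.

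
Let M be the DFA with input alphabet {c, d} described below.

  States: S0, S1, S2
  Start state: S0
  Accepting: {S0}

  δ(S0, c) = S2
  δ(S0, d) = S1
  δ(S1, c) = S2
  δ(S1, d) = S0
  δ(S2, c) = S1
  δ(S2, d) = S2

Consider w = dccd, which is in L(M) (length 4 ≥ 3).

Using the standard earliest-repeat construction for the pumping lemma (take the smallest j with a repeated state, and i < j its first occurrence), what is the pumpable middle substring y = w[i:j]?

cc

Run of M on w = d c c d:
  step 0: S0  (start)
  step 1: S1  (read d: S0→S1)
  step 2: S2  (read c: S1→S2)
  step 3: S1  (read c: S2→S1)   ← first repeat (S1 seen earlier)
  step 4: S0  (read d: S1→S0)

So i = 1, j = 3, giving x = w[0:1] = d, y = w[1:3] = cc, z = w[3:4] = d.
Check: |xy| = 3 ≤ 3 and |y| = 2 ≥ 1. Reading y takes M from S1 back to S1, so every xyⁱz is accepted.
Since M has 3 states, any run of length ≥ 3 visits 3+1 states, so by pigeonhole some state repeats within the first 3 steps — that repeat gives the pumpable loop.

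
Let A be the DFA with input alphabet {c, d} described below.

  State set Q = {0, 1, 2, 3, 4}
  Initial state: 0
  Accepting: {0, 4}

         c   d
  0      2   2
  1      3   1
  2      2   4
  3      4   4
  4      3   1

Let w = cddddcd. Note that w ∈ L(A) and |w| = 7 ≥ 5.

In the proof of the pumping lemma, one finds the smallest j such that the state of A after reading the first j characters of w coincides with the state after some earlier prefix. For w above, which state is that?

1

State sequence: 0 -c-> 2 -d-> 4 -d-> 1 -d-> 1 -d-> 1 -c-> 3 -d-> 4
First repeat at step 4: 1 was already visited.

The earliest repeat is at step j = 4: A is in 1, which it already visited at step i = 3.
The DFA has 5 states, so the proof of the pumping lemma guarantees a repeated state among the first 5+1 visited; the segment between the two visits is the pumpable y.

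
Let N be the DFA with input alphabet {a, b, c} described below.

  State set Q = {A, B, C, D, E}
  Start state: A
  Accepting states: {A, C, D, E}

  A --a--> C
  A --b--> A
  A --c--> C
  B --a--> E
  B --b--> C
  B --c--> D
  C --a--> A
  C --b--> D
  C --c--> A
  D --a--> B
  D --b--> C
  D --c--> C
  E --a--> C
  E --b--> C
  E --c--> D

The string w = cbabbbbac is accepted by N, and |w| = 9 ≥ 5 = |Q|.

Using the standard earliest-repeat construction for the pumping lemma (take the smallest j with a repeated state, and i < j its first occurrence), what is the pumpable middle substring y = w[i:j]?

bab

State sequence: A -c-> C -b-> D -a-> B -b-> C -b-> D -b-> C -b-> D -a-> B -c-> D
First repeat at step 4: C was already visited.

So i = 1, j = 4, giving x = w[0:1] = c, y = w[1:4] = bab, z = w[4:9] = bbbac.
Check: |xy| = 4 ≤ 5 and |y| = 3 ≥ 1. Reading y takes N from C back to C, so every xyⁱz is accepted.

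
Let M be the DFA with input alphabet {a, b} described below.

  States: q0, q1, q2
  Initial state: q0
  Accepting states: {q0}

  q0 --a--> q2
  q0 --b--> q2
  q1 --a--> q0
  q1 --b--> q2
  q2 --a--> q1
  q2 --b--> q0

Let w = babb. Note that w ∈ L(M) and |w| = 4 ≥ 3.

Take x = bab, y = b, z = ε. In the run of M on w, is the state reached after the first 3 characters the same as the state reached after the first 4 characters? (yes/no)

State sequence: q0 -b-> q2 -a-> q1 -b-> q2 -b-> q0

After x (step 3): q2. After xy (step 4): q0.
They differ (q2 ≠ q0), so y is not a cycle from the state after x; this split is not the one the pumping-lemma construction produces, and pumping y need not keep the string in L(M).

no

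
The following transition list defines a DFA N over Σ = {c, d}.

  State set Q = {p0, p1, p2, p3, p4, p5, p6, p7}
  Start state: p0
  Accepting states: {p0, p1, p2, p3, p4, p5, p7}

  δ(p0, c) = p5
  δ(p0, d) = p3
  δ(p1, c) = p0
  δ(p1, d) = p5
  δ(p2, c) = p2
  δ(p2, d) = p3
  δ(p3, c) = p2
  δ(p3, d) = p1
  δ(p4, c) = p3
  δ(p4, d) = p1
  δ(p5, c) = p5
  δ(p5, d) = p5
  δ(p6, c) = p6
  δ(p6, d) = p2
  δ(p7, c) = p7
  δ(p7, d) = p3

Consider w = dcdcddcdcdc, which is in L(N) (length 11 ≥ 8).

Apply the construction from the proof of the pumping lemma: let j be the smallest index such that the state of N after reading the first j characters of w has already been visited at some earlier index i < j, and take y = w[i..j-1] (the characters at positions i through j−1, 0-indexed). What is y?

State sequence: p0 -d-> p3 -c-> p2 -d-> p3 -c-> p2 -d-> p3 -d-> p1 -c-> p0 -d-> p3 -c-> p2 -d-> p3 -c-> p2
First repeat at step 3: p3 was already visited.

So i = 1, j = 3, giving x = w[0:1] = d, y = w[1:3] = cd, z = w[3:11] = cddcdcdc.
Check: |xy| = 3 ≤ 8 and |y| = 2 ≥ 1. Reading y takes N from p3 back to p3, so every xyⁱz is accepted.

cd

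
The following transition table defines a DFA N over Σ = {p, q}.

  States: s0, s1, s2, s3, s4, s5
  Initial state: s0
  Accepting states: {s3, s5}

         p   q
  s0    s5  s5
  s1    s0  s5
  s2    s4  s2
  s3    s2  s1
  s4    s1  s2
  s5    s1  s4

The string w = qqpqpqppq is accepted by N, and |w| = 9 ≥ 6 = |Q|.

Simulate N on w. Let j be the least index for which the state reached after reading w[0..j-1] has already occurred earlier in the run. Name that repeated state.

s5

Run of N on w = q q p q p q p p q:
  step 0: s0  (start)
  step 1: s5  (read q: s0→s5)
  step 2: s4  (read q: s5→s4)
  step 3: s1  (read p: s4→s1)
  step 4: s5  (read q: s1→s5)   ← first repeat (s5 seen earlier)
  step 5: s1  (read p: s5→s1)
  step 6: s5  (read q: s1→s5)
  step 7: s1  (read p: s5→s1)
  step 8: s0  (read p: s1→s0)
  step 9: s5  (read q: s0→s5)

The earliest repeat is at step j = 4: N is in s5, which it already visited at step i = 1.
The DFA has 6 states, so the proof of the pumping lemma guarantees a repeated state among the first 6+1 visited; the segment between the two visits is the pumpable y.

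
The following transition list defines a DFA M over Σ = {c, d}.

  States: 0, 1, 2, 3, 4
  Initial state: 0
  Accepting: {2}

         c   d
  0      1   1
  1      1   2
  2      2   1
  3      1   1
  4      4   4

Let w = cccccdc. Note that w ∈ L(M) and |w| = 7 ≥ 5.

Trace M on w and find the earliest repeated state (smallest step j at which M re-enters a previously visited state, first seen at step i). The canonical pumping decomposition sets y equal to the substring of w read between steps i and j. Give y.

Run of M on w = c c c c c d c:
  step 0: 0  (start)
  step 1: 1  (read c: 0→1)
  step 2: 1  (read c: 1→1)   ← first repeat (1 seen earlier)
  step 3: 1  (read c: 1→1)
  step 4: 1  (read c: 1→1)
  step 5: 1  (read c: 1→1)
  step 6: 2  (read d: 1→2)
  step 7: 2  (read c: 2→2)

So i = 1, j = 2, giving x = w[0:1] = c, y = w[1:2] = c, z = w[2:7] = cccdc.
Check: |xy| = 2 ≤ 5 and |y| = 1 ≥ 1. Reading y takes M from 1 back to 1, so every xyⁱz is accepted.

c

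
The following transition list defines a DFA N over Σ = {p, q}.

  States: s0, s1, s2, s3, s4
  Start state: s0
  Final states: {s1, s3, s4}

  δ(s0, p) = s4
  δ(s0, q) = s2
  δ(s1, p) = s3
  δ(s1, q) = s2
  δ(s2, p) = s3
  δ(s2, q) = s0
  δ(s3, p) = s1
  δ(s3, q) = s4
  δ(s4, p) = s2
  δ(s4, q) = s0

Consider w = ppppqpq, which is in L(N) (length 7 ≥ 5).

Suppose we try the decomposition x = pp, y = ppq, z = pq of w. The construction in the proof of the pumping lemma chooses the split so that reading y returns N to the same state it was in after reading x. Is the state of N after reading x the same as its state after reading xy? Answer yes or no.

yes

Run of N on the first 5 characters of w = p p p p q:
  step 0: s0  (start)
  step 1: s4  (read p: s0→s4)
  step 2: s2  (read p: s4→s2)
  step 3: s3  (read p: s2→s3)
  step 4: s1  (read p: s3→s1)
  step 5: s2  (read q: s1→s2)

After x (step 2): s2. After xy (step 5): s2.
They match, so y = ppq drives N around a cycle from s2 back to itself; pumping y any number of times keeps N in s2 before reading z, and xyⁱz ∈ L(N) for every i ≥ 0.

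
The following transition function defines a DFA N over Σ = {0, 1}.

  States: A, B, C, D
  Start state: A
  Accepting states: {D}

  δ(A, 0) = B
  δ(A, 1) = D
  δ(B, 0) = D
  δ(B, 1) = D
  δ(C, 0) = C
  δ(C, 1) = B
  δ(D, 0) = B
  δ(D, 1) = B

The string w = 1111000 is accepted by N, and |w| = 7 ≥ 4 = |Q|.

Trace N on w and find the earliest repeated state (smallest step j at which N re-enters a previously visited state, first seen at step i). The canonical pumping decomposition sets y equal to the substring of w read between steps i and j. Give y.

11

State sequence: A -1-> D -1-> B -1-> D -1-> B -0-> D -0-> B -0-> D
First repeat at step 3: D was already visited.

So i = 1, j = 3, giving x = w[0:1] = 1, y = w[1:3] = 11, z = w[3:7] = 1000.
Check: |xy| = 3 ≤ 4 and |y| = 2 ≥ 1. Reading y takes N from D back to D, so every xyⁱz is accepted.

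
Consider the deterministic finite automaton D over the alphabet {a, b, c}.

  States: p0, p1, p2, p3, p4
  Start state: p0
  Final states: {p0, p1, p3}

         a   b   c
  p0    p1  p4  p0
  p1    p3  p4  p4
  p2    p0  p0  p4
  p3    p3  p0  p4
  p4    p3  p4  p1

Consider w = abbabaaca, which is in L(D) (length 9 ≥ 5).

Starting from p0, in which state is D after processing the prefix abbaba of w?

p1

State sequence: p0 -a-> p1 -b-> p4 -b-> p4 -a-> p3 -b-> p0 -a-> p1

After reading 6 characters, D is in state p1.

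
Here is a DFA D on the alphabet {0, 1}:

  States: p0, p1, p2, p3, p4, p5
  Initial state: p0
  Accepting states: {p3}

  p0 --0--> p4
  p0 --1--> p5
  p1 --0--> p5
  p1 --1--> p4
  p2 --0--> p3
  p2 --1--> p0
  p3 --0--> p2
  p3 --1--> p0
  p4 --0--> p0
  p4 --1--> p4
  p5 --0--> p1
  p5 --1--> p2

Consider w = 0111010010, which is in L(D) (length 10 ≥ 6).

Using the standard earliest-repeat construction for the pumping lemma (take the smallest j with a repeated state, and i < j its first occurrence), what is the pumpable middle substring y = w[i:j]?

1

Run of D on w = 0 1 1 1 0 1 0 0 1 0:
  step 0: p0  (start)
  step 1: p4  (read 0: p0→p4)
  step 2: p4  (read 1: p4→p4)   ← first repeat (p4 seen earlier)
  step 3: p4  (read 1: p4→p4)
  step 4: p4  (read 1: p4→p4)
  step 5: p0  (read 0: p4→p0)
  step 6: p5  (read 1: p0→p5)
  step 7: p1  (read 0: p5→p1)
  step 8: p5  (read 0: p1→p5)
  step 9: p2  (read 1: p5→p2)
  step 10: p3  (read 0: p2→p3)

So i = 1, j = 2, giving x = w[0:1] = 0, y = w[1:2] = 1, z = w[2:10] = 11010010.
Check: |xy| = 2 ≤ 6 and |y| = 1 ≥ 1. Reading y takes D from p4 back to p4, so every xyⁱz is accepted.
Pumping length from the standard proof: p = 6 (the number of states). The repeated state found above gives |xy| = j ≤ 6 and |y| = j − i ≥ 1.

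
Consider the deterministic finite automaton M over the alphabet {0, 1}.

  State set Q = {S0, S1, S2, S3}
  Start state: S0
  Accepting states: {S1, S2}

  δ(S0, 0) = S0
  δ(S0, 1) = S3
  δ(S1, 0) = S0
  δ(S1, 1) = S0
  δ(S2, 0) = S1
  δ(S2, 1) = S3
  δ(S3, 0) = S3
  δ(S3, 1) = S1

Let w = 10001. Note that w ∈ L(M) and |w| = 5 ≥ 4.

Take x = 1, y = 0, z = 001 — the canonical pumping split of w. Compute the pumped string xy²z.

100001

xy^2z = 1·0·0·001 = 100001.
Reading y = 0 takes M from S3 back to S3, so after x·y·y the machine is still in S3, and z then leads to the accepting state S1. Hence 100001 ∈ L(M).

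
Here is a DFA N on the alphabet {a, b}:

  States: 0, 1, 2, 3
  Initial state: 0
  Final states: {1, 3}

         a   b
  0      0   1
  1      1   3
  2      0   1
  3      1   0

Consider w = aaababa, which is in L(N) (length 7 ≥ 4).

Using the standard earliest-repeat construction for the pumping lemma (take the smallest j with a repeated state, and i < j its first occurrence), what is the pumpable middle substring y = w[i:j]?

State sequence: 0 -a-> 0 -a-> 0 -a-> 0 -b-> 1 -a-> 1 -b-> 3 -a-> 1
First repeat at step 1: 0 was already visited.

So i = 0, j = 1, giving x = w[0:0] = ε, y = w[0:1] = a, z = w[1:7] = aababa.
Check: |xy| = 1 ≤ 4 and |y| = 1 ≥ 1. Reading y takes N from 0 back to 0, so every xyⁱz is accepted.
With |Q| = 4, pigeonhole forces a state repeat no later than step 4; the substring read between the first and second visits to that state can be pumped.

a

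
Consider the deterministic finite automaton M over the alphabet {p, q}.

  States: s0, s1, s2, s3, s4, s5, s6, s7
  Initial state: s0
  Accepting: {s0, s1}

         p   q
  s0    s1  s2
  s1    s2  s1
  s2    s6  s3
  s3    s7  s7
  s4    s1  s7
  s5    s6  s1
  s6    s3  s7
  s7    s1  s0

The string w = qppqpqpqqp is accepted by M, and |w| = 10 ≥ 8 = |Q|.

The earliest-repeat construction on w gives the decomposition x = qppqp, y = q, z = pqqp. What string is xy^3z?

xy^3z = qppqp·q·q·q·pqqp = qppqpqqqpqqp.
Reading y = q takes M from s1 back to s1, so after x·y·y·y the machine is still in s1, and z then leads to the accepting state s1. Hence qppqpqqqpqqp ∈ L(M).

qppqpqqqpqqp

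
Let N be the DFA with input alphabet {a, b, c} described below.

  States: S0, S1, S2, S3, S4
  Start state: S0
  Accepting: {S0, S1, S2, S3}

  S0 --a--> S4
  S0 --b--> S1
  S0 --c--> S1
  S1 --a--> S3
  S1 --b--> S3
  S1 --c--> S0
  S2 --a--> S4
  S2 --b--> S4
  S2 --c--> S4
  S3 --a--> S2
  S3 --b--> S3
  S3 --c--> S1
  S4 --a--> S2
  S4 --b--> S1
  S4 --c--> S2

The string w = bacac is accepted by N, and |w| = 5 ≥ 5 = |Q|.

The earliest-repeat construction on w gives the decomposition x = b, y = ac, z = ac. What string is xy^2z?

xy^2z = b·ac·ac·ac = bacacac.
Reading y = ac takes N from S1 back to S1, so after x·y·y the machine is still in S1, and z then leads to the accepting state S1. Hence bacacac ∈ L(N).

bacacac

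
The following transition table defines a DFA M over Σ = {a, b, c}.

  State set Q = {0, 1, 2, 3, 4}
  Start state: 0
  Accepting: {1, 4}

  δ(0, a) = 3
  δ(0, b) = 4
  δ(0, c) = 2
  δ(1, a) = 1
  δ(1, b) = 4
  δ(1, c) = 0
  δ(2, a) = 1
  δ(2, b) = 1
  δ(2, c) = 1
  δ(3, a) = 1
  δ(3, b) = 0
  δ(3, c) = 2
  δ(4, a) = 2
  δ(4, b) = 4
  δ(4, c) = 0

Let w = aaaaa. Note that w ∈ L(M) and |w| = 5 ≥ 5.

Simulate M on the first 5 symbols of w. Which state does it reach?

State sequence: 0 -a-> 3 -a-> 1 -a-> 1 -a-> 1 -a-> 1

After reading 5 characters, M is in state 1.
(This kind of state-tracing is the core of the pumping-lemma construction: with 5 states, pigeonhole forces a repeat within the first 5 steps.)

1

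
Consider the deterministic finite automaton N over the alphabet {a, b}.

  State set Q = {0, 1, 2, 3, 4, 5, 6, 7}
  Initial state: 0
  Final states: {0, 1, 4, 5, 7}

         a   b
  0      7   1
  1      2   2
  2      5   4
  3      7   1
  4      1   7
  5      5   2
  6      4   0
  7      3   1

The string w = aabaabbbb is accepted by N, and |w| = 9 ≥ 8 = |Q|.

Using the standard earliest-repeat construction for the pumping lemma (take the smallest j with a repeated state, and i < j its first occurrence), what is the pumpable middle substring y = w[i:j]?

ab

State sequence: 0 -a-> 7 -a-> 3 -b-> 1 -a-> 2 -a-> 5 -b-> 2 -b-> 4 -b-> 7 -b-> 1
First repeat at step 6: 2 was already visited.

So i = 4, j = 6, giving x = w[0:4] = aaba, y = w[4:6] = ab, z = w[6:9] = bbb.
Check: |xy| = 6 ≤ 8 and |y| = 2 ≥ 1. Reading y takes N from 2 back to 2, so every xyⁱz is accepted.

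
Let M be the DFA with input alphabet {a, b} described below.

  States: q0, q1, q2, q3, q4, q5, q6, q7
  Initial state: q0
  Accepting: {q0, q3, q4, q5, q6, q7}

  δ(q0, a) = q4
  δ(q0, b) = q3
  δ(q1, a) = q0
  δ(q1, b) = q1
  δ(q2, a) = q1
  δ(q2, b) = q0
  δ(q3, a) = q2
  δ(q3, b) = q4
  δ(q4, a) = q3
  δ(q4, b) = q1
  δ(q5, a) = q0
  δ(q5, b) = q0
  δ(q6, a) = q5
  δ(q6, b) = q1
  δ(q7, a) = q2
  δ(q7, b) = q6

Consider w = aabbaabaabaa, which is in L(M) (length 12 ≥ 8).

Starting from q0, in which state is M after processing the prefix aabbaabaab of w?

Run of M on the first 10 characters of w = a a b b a a b a a b:
  step 0: q0  (start)
  step 1: q4  (read a: q0→q4)
  step 2: q3  (read a: q4→q3)
  step 3: q4  (read b: q3→q4)
  step 4: q1  (read b: q4→q1)
  step 5: q0  (read a: q1→q0)
  step 6: q4  (read a: q0→q4)
  step 7: q1  (read b: q4→q1)
  step 8: q0  (read a: q1→q0)
  step 9: q4  (read a: q0→q4)
  step 10: q1  (read b: q4→q1)

After reading 10 characters, M is in state q1.

q1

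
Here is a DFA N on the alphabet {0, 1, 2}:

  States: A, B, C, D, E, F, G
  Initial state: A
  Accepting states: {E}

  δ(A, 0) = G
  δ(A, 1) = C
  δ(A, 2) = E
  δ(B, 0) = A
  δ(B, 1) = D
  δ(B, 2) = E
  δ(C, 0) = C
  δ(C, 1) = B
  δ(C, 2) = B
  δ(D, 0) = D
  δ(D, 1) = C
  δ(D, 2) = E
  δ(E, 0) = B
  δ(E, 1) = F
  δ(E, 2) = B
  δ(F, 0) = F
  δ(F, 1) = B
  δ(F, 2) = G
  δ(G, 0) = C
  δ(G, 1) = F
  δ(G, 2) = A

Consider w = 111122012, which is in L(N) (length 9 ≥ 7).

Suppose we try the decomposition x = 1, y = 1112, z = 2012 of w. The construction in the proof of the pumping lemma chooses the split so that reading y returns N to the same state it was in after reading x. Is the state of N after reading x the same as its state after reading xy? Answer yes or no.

Run of N on the first 5 characters of w = 1 1 1 1 2:
  step 0: A  (start)
  step 1: C  (read 1: A→C)
  step 2: B  (read 1: C→B)
  step 3: D  (read 1: B→D)
  step 4: C  (read 1: D→C)
  step 5: B  (read 2: C→B)

After x (step 1): C. After xy (step 5): B.
They differ (C ≠ B), so y is not a cycle from the state after x; this split is not the one the pumping-lemma construction produces, and pumping y need not keep the string in L(N).

no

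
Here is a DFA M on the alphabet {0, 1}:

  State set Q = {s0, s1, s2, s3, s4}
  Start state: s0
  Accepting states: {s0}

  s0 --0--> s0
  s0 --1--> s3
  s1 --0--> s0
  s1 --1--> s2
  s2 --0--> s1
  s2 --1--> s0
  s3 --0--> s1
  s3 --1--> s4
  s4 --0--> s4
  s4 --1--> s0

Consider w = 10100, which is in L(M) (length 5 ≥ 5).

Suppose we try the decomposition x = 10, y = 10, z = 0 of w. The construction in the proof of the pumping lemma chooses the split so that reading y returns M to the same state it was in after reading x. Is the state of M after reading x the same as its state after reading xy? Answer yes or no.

State sequence: s0 -1-> s3 -0-> s1 -1-> s2 -0-> s1

After x (step 2): s1. After xy (step 4): s1.
They match, so y = 10 drives M around a cycle from s1 back to itself; pumping y any number of times keeps M in s1 before reading z, and xyⁱz ∈ L(M) for every i ≥ 0.

yes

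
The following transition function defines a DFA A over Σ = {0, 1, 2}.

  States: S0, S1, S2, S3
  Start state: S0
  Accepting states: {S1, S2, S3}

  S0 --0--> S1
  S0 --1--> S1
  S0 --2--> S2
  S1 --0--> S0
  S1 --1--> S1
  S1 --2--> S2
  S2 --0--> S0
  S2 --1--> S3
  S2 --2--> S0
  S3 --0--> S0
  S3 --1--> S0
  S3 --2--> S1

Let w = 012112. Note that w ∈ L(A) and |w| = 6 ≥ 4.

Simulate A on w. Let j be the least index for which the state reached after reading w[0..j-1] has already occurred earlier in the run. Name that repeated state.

S1

Run of A on w = 0 1 2 1 1 2:
  step 0: S0  (start)
  step 1: S1  (read 0: S0→S1)
  step 2: S1  (read 1: S1→S1)   ← first repeat (S1 seen earlier)
  step 3: S2  (read 2: S1→S2)
  step 4: S3  (read 1: S2→S3)
  step 5: S0  (read 1: S3→S0)
  step 6: S2  (read 2: S0→S2)

The earliest repeat is at step j = 2: A is in S1, which it already visited at step i = 1.
The DFA has 4 states, so the proof of the pumping lemma guarantees a repeated state among the first 4+1 visited; the segment between the two visits is the pumpable y.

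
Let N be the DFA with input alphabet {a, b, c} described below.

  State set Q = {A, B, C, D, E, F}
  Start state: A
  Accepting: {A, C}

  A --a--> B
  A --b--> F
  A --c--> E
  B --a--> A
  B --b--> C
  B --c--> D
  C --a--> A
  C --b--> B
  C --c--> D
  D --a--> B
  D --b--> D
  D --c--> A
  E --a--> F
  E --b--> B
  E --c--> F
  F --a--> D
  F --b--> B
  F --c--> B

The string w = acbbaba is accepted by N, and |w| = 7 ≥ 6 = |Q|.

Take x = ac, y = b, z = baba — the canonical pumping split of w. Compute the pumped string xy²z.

xy^2z = ac·b·b·baba = acbbbaba.
Reading y = b takes N from D back to D, so after x·y·y the machine is still in D, and z then leads to the accepting state A. Hence acbbbaba ∈ L(N).

acbbbaba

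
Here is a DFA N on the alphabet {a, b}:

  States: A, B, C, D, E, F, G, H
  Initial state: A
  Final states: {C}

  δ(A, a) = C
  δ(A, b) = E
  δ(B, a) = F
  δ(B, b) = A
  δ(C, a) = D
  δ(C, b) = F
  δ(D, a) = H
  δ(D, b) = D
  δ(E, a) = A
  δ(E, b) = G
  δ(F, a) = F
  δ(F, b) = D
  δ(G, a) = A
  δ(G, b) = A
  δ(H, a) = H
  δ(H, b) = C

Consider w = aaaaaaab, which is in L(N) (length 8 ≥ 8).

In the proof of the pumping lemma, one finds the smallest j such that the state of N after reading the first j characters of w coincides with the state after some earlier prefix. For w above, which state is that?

Run of N on w = a a a a a a a b:
  step 0: A  (start)
  step 1: C  (read a: A→C)
  step 2: D  (read a: C→D)
  step 3: H  (read a: D→H)
  step 4: H  (read a: H→H)   ← first repeat (H seen earlier)
  step 5: H  (read a: H→H)
  step 6: H  (read a: H→H)
  step 7: H  (read a: H→H)
  step 8: C  (read b: H→C)

The earliest repeat is at step j = 4: N is in H, which it already visited at step i = 3.

H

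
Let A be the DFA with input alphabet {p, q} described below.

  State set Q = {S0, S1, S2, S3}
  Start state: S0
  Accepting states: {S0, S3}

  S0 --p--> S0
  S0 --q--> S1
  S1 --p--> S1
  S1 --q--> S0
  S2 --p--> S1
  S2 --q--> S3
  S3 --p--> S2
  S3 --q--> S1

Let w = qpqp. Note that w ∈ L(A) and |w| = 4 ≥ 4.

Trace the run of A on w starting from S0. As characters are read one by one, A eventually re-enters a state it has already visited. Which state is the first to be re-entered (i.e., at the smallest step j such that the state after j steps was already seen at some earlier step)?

S1

State sequence: S0 -q-> S1 -p-> S1 -q-> S0 -p-> S0
First repeat at step 2: S1 was already visited.

The earliest repeat is at step j = 2: A is in S1, which it already visited at step i = 1.
Since A has 4 states, any run of length ≥ 4 visits 4+1 states, so by pigeonhole some state repeats within the first 4 steps — that repeat gives the pumpable loop.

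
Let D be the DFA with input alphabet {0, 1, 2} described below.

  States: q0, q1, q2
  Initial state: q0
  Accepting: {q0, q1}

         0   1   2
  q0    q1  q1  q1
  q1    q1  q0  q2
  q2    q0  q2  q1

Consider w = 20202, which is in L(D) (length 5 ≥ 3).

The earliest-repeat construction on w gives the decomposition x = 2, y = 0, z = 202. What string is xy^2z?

xy^2z = 2·0·0·202 = 200202.
Reading y = 0 takes D from q1 back to q1, so after x·y·y the machine is still in q1, and z then leads to the accepting state q1. Hence 200202 ∈ L(D).

200202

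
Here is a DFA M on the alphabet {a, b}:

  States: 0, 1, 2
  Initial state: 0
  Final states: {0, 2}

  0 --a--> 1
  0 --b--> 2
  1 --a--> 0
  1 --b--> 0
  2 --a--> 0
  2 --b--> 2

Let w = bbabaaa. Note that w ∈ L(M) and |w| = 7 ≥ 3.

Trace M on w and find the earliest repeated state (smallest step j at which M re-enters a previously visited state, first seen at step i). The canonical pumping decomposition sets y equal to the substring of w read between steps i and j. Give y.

Run of M on w = b b a b a a a:
  step 0: 0  (start)
  step 1: 2  (read b: 0→2)
  step 2: 2  (read b: 2→2)   ← first repeat (2 seen earlier)
  step 3: 0  (read a: 2→0)
  step 4: 2  (read b: 0→2)
  step 5: 0  (read a: 2→0)
  step 6: 1  (read a: 0→1)
  step 7: 0  (read a: 1→0)

So i = 1, j = 2, giving x = w[0:1] = b, y = w[1:2] = b, z = w[2:7] = abaaa.
Check: |xy| = 2 ≤ 3 and |y| = 1 ≥ 1. Reading y takes M from 2 back to 2, so every xyⁱz is accepted.

b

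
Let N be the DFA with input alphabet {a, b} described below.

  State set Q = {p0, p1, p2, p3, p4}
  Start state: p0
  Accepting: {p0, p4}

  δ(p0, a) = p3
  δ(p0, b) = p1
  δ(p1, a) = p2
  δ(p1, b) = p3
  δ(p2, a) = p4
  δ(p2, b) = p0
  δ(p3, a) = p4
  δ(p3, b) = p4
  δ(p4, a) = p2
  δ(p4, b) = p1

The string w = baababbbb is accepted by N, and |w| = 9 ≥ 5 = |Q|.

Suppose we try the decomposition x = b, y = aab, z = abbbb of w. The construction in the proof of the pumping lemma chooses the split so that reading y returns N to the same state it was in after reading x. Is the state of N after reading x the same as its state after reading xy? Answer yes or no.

Run of N on the first 4 characters of w = b a a b:
  step 0: p0  (start)
  step 1: p1  (read b: p0→p1)
  step 2: p2  (read a: p1→p2)
  step 3: p4  (read a: p2→p4)
  step 4: p1  (read b: p4→p1)

After x (step 1): p1. After xy (step 4): p1.
They match, so y = aab drives N around a cycle from p1 back to itself; pumping y any number of times keeps N in p1 before reading z, and xyⁱz ∈ L(N) for every i ≥ 0.

yes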